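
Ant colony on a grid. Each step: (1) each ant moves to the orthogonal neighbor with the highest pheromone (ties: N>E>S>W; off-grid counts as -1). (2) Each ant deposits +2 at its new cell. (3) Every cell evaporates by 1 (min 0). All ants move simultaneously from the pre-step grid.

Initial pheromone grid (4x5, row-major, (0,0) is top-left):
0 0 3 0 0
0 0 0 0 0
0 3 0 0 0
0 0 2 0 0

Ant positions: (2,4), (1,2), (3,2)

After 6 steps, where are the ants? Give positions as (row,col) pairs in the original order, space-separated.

Step 1: ant0:(2,4)->N->(1,4) | ant1:(1,2)->N->(0,2) | ant2:(3,2)->N->(2,2)
  grid max=4 at (0,2)
Step 2: ant0:(1,4)->N->(0,4) | ant1:(0,2)->E->(0,3) | ant2:(2,2)->W->(2,1)
  grid max=3 at (0,2)
Step 3: ant0:(0,4)->W->(0,3) | ant1:(0,3)->W->(0,2) | ant2:(2,1)->N->(1,1)
  grid max=4 at (0,2)
Step 4: ant0:(0,3)->W->(0,2) | ant1:(0,2)->E->(0,3) | ant2:(1,1)->S->(2,1)
  grid max=5 at (0,2)
Step 5: ant0:(0,2)->E->(0,3) | ant1:(0,3)->W->(0,2) | ant2:(2,1)->N->(1,1)
  grid max=6 at (0,2)
Step 6: ant0:(0,3)->W->(0,2) | ant1:(0,2)->E->(0,3) | ant2:(1,1)->S->(2,1)
  grid max=7 at (0,2)

(0,2) (0,3) (2,1)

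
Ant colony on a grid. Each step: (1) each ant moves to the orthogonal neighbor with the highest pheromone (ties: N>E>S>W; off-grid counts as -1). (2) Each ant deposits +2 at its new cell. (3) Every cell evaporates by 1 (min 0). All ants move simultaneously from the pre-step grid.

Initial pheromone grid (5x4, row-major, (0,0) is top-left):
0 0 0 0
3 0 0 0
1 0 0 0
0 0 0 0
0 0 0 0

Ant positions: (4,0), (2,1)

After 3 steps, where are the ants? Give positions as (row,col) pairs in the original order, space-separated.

Step 1: ant0:(4,0)->N->(3,0) | ant1:(2,1)->W->(2,0)
  grid max=2 at (1,0)
Step 2: ant0:(3,0)->N->(2,0) | ant1:(2,0)->N->(1,0)
  grid max=3 at (1,0)
Step 3: ant0:(2,0)->N->(1,0) | ant1:(1,0)->S->(2,0)
  grid max=4 at (1,0)

(1,0) (2,0)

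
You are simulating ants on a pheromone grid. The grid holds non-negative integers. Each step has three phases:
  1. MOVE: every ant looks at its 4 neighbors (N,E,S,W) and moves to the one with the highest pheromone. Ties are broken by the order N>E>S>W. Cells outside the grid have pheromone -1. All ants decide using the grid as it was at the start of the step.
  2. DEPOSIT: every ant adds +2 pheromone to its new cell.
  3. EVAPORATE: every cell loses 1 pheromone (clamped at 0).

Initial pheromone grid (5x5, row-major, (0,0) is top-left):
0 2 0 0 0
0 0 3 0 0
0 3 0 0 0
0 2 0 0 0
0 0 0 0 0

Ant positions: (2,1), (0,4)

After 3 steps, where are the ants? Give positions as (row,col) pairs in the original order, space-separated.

Step 1: ant0:(2,1)->S->(3,1) | ant1:(0,4)->S->(1,4)
  grid max=3 at (3,1)
Step 2: ant0:(3,1)->N->(2,1) | ant1:(1,4)->N->(0,4)
  grid max=3 at (2,1)
Step 3: ant0:(2,1)->S->(3,1) | ant1:(0,4)->S->(1,4)
  grid max=3 at (3,1)

(3,1) (1,4)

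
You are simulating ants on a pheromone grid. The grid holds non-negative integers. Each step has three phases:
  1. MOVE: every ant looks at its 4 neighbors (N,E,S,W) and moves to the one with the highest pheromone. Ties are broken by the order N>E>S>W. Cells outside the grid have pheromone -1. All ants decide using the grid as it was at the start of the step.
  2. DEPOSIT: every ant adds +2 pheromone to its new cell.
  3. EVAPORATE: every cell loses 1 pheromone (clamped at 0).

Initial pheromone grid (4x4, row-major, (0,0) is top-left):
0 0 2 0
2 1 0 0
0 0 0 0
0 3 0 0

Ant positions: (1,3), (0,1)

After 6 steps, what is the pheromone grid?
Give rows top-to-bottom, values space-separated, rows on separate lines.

After step 1: ants at (0,3),(0,2)
  0 0 3 1
  1 0 0 0
  0 0 0 0
  0 2 0 0
After step 2: ants at (0,2),(0,3)
  0 0 4 2
  0 0 0 0
  0 0 0 0
  0 1 0 0
After step 3: ants at (0,3),(0,2)
  0 0 5 3
  0 0 0 0
  0 0 0 0
  0 0 0 0
After step 4: ants at (0,2),(0,3)
  0 0 6 4
  0 0 0 0
  0 0 0 0
  0 0 0 0
After step 5: ants at (0,3),(0,2)
  0 0 7 5
  0 0 0 0
  0 0 0 0
  0 0 0 0
After step 6: ants at (0,2),(0,3)
  0 0 8 6
  0 0 0 0
  0 0 0 0
  0 0 0 0

0 0 8 6
0 0 0 0
0 0 0 0
0 0 0 0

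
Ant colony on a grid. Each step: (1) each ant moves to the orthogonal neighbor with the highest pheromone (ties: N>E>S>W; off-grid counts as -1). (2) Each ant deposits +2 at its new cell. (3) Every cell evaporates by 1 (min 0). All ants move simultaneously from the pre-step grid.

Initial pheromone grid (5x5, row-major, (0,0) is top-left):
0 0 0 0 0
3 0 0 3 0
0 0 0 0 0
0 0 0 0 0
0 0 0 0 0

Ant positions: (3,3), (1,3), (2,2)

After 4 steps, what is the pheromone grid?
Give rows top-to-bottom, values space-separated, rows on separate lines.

After step 1: ants at (2,3),(0,3),(1,2)
  0 0 0 1 0
  2 0 1 2 0
  0 0 0 1 0
  0 0 0 0 0
  0 0 0 0 0
After step 2: ants at (1,3),(1,3),(1,3)
  0 0 0 0 0
  1 0 0 7 0
  0 0 0 0 0
  0 0 0 0 0
  0 0 0 0 0
After step 3: ants at (0,3),(0,3),(0,3)
  0 0 0 5 0
  0 0 0 6 0
  0 0 0 0 0
  0 0 0 0 0
  0 0 0 0 0
After step 4: ants at (1,3),(1,3),(1,3)
  0 0 0 4 0
  0 0 0 11 0
  0 0 0 0 0
  0 0 0 0 0
  0 0 0 0 0

0 0 0 4 0
0 0 0 11 0
0 0 0 0 0
0 0 0 0 0
0 0 0 0 0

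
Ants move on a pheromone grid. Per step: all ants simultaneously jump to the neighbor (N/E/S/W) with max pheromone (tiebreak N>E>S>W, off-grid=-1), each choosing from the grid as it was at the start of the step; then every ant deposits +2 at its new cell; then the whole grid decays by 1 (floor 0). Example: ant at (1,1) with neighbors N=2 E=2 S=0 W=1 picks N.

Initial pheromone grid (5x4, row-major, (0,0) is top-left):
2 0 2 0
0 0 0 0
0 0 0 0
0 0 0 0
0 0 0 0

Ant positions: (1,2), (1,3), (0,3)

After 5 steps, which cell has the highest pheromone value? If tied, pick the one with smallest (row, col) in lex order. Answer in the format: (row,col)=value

Answer: (0,2)=13

Derivation:
Step 1: ant0:(1,2)->N->(0,2) | ant1:(1,3)->N->(0,3) | ant2:(0,3)->W->(0,2)
  grid max=5 at (0,2)
Step 2: ant0:(0,2)->E->(0,3) | ant1:(0,3)->W->(0,2) | ant2:(0,2)->E->(0,3)
  grid max=6 at (0,2)
Step 3: ant0:(0,3)->W->(0,2) | ant1:(0,2)->E->(0,3) | ant2:(0,3)->W->(0,2)
  grid max=9 at (0,2)
Step 4: ant0:(0,2)->E->(0,3) | ant1:(0,3)->W->(0,2) | ant2:(0,2)->E->(0,3)
  grid max=10 at (0,2)
Step 5: ant0:(0,3)->W->(0,2) | ant1:(0,2)->E->(0,3) | ant2:(0,3)->W->(0,2)
  grid max=13 at (0,2)
Final grid:
  0 0 13 9
  0 0 0 0
  0 0 0 0
  0 0 0 0
  0 0 0 0
Max pheromone 13 at (0,2)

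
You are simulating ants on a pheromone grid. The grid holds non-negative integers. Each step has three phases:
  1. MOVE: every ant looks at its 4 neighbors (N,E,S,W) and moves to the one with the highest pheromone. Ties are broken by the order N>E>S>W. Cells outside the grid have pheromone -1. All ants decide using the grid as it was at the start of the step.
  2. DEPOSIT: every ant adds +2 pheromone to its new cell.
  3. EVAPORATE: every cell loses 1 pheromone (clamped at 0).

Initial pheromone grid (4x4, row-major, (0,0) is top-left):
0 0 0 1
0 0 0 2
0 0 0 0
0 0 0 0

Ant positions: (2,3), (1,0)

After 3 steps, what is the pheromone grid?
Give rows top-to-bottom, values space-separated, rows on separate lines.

After step 1: ants at (1,3),(0,0)
  1 0 0 0
  0 0 0 3
  0 0 0 0
  0 0 0 0
After step 2: ants at (0,3),(0,1)
  0 1 0 1
  0 0 0 2
  0 0 0 0
  0 0 0 0
After step 3: ants at (1,3),(0,2)
  0 0 1 0
  0 0 0 3
  0 0 0 0
  0 0 0 0

0 0 1 0
0 0 0 3
0 0 0 0
0 0 0 0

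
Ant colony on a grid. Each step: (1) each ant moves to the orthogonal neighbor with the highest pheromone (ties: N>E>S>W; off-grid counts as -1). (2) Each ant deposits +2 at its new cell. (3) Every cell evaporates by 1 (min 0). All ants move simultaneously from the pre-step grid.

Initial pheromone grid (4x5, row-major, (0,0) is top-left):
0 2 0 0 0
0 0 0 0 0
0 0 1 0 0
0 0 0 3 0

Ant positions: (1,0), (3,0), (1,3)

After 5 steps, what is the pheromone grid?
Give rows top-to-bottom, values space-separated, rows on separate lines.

After step 1: ants at (0,0),(2,0),(0,3)
  1 1 0 1 0
  0 0 0 0 0
  1 0 0 0 0
  0 0 0 2 0
After step 2: ants at (0,1),(1,0),(0,4)
  0 2 0 0 1
  1 0 0 0 0
  0 0 0 0 0
  0 0 0 1 0
After step 3: ants at (0,2),(0,0),(1,4)
  1 1 1 0 0
  0 0 0 0 1
  0 0 0 0 0
  0 0 0 0 0
After step 4: ants at (0,1),(0,1),(0,4)
  0 4 0 0 1
  0 0 0 0 0
  0 0 0 0 0
  0 0 0 0 0
After step 5: ants at (0,2),(0,2),(1,4)
  0 3 3 0 0
  0 0 0 0 1
  0 0 0 0 0
  0 0 0 0 0

0 3 3 0 0
0 0 0 0 1
0 0 0 0 0
0 0 0 0 0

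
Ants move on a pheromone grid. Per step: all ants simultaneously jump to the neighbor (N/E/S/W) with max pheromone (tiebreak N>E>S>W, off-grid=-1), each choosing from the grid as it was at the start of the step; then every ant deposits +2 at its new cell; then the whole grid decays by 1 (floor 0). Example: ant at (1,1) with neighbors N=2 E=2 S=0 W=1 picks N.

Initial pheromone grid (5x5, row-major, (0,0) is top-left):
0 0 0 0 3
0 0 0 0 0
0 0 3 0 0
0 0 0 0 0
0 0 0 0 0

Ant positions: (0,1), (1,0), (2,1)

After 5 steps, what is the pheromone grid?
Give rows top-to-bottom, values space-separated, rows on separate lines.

After step 1: ants at (0,2),(0,0),(2,2)
  1 0 1 0 2
  0 0 0 0 0
  0 0 4 0 0
  0 0 0 0 0
  0 0 0 0 0
After step 2: ants at (0,3),(0,1),(1,2)
  0 1 0 1 1
  0 0 1 0 0
  0 0 3 0 0
  0 0 0 0 0
  0 0 0 0 0
After step 3: ants at (0,4),(0,2),(2,2)
  0 0 1 0 2
  0 0 0 0 0
  0 0 4 0 0
  0 0 0 0 0
  0 0 0 0 0
After step 4: ants at (1,4),(0,3),(1,2)
  0 0 0 1 1
  0 0 1 0 1
  0 0 3 0 0
  0 0 0 0 0
  0 0 0 0 0
After step 5: ants at (0,4),(0,4),(2,2)
  0 0 0 0 4
  0 0 0 0 0
  0 0 4 0 0
  0 0 0 0 0
  0 0 0 0 0

0 0 0 0 4
0 0 0 0 0
0 0 4 0 0
0 0 0 0 0
0 0 0 0 0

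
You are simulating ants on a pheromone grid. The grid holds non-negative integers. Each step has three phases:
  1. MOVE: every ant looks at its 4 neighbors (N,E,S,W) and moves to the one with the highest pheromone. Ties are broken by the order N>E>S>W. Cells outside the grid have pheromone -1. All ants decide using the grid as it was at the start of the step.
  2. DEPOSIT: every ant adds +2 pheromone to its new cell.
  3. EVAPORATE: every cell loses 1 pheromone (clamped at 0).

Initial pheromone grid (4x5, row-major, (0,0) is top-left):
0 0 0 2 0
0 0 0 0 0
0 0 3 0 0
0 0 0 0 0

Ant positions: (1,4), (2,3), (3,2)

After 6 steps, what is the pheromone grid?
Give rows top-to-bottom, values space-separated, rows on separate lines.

After step 1: ants at (0,4),(2,2),(2,2)
  0 0 0 1 1
  0 0 0 0 0
  0 0 6 0 0
  0 0 0 0 0
After step 2: ants at (0,3),(1,2),(1,2)
  0 0 0 2 0
  0 0 3 0 0
  0 0 5 0 0
  0 0 0 0 0
After step 3: ants at (0,4),(2,2),(2,2)
  0 0 0 1 1
  0 0 2 0 0
  0 0 8 0 0
  0 0 0 0 0
After step 4: ants at (0,3),(1,2),(1,2)
  0 0 0 2 0
  0 0 5 0 0
  0 0 7 0 0
  0 0 0 0 0
After step 5: ants at (0,4),(2,2),(2,2)
  0 0 0 1 1
  0 0 4 0 0
  0 0 10 0 0
  0 0 0 0 0
After step 6: ants at (0,3),(1,2),(1,2)
  0 0 0 2 0
  0 0 7 0 0
  0 0 9 0 0
  0 0 0 0 0

0 0 0 2 0
0 0 7 0 0
0 0 9 0 0
0 0 0 0 0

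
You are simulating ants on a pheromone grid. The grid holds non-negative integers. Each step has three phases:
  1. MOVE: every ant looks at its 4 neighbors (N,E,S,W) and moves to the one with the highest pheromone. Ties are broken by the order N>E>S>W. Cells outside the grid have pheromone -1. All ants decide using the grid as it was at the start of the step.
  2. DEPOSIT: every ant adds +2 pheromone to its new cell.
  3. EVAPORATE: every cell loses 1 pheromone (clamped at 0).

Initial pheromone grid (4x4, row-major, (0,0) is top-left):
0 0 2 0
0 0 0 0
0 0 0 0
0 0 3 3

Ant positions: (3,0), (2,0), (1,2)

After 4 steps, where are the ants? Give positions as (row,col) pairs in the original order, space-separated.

Step 1: ant0:(3,0)->N->(2,0) | ant1:(2,0)->N->(1,0) | ant2:(1,2)->N->(0,2)
  grid max=3 at (0,2)
Step 2: ant0:(2,0)->N->(1,0) | ant1:(1,0)->S->(2,0) | ant2:(0,2)->E->(0,3)
  grid max=2 at (0,2)
Step 3: ant0:(1,0)->S->(2,0) | ant1:(2,0)->N->(1,0) | ant2:(0,3)->W->(0,2)
  grid max=3 at (0,2)
Step 4: ant0:(2,0)->N->(1,0) | ant1:(1,0)->S->(2,0) | ant2:(0,2)->E->(0,3)
  grid max=4 at (1,0)

(1,0) (2,0) (0,3)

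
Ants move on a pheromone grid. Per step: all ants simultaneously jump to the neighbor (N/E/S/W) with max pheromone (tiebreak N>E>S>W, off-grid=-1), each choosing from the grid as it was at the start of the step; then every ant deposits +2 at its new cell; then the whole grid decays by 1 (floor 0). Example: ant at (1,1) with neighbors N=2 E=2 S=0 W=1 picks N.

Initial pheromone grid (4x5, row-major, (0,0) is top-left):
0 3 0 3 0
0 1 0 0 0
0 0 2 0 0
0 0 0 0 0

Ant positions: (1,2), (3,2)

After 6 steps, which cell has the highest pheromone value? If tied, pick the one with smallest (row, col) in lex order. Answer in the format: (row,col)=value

Answer: (2,2)=8

Derivation:
Step 1: ant0:(1,2)->S->(2,2) | ant1:(3,2)->N->(2,2)
  grid max=5 at (2,2)
Step 2: ant0:(2,2)->N->(1,2) | ant1:(2,2)->N->(1,2)
  grid max=4 at (2,2)
Step 3: ant0:(1,2)->S->(2,2) | ant1:(1,2)->S->(2,2)
  grid max=7 at (2,2)
Step 4: ant0:(2,2)->N->(1,2) | ant1:(2,2)->N->(1,2)
  grid max=6 at (2,2)
Step 5: ant0:(1,2)->S->(2,2) | ant1:(1,2)->S->(2,2)
  grid max=9 at (2,2)
Step 6: ant0:(2,2)->N->(1,2) | ant1:(2,2)->N->(1,2)
  grid max=8 at (2,2)
Final grid:
  0 0 0 0 0
  0 0 7 0 0
  0 0 8 0 0
  0 0 0 0 0
Max pheromone 8 at (2,2)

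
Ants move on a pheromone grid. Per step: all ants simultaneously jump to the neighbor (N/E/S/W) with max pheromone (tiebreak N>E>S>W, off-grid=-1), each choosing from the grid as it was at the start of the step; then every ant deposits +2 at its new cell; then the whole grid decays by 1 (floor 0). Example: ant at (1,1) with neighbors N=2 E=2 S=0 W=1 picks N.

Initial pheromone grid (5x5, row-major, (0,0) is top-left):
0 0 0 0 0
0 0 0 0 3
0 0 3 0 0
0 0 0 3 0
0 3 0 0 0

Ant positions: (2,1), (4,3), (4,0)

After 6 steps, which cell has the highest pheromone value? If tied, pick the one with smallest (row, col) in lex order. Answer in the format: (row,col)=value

Step 1: ant0:(2,1)->E->(2,2) | ant1:(4,3)->N->(3,3) | ant2:(4,0)->E->(4,1)
  grid max=4 at (2,2)
Step 2: ant0:(2,2)->N->(1,2) | ant1:(3,3)->N->(2,3) | ant2:(4,1)->N->(3,1)
  grid max=3 at (2,2)
Step 3: ant0:(1,2)->S->(2,2) | ant1:(2,3)->S->(3,3) | ant2:(3,1)->S->(4,1)
  grid max=4 at (2,2)
Step 4: ant0:(2,2)->N->(1,2) | ant1:(3,3)->N->(2,3) | ant2:(4,1)->N->(3,1)
  grid max=3 at (2,2)
Step 5: ant0:(1,2)->S->(2,2) | ant1:(2,3)->S->(3,3) | ant2:(3,1)->S->(4,1)
  grid max=4 at (2,2)
Step 6: ant0:(2,2)->N->(1,2) | ant1:(3,3)->N->(2,3) | ant2:(4,1)->N->(3,1)
  grid max=3 at (2,2)
Final grid:
  0 0 0 0 0
  0 0 1 0 0
  0 0 3 1 0
  0 1 0 3 0
  0 3 0 0 0
Max pheromone 3 at (2,2)

Answer: (2,2)=3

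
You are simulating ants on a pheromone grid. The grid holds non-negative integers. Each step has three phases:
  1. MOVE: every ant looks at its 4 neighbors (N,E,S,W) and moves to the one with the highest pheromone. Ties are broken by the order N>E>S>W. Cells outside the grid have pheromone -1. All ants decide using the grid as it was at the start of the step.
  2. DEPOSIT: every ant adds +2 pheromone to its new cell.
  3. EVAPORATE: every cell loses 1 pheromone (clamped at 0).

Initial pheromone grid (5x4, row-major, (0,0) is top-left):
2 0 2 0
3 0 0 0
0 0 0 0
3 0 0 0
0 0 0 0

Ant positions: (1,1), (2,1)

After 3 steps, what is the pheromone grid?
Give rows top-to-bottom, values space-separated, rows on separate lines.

After step 1: ants at (1,0),(1,1)
  1 0 1 0
  4 1 0 0
  0 0 0 0
  2 0 0 0
  0 0 0 0
After step 2: ants at (0,0),(1,0)
  2 0 0 0
  5 0 0 0
  0 0 0 0
  1 0 0 0
  0 0 0 0
After step 3: ants at (1,0),(0,0)
  3 0 0 0
  6 0 0 0
  0 0 0 0
  0 0 0 0
  0 0 0 0

3 0 0 0
6 0 0 0
0 0 0 0
0 0 0 0
0 0 0 0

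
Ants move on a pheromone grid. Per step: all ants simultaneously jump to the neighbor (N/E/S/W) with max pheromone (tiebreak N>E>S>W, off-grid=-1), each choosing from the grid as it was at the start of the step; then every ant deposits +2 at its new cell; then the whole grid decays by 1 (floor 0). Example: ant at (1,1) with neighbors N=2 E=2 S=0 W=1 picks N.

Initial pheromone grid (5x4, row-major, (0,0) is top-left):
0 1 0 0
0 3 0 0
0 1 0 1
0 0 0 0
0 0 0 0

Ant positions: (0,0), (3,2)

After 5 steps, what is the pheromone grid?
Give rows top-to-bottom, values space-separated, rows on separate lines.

After step 1: ants at (0,1),(2,2)
  0 2 0 0
  0 2 0 0
  0 0 1 0
  0 0 0 0
  0 0 0 0
After step 2: ants at (1,1),(1,2)
  0 1 0 0
  0 3 1 0
  0 0 0 0
  0 0 0 0
  0 0 0 0
After step 3: ants at (0,1),(1,1)
  0 2 0 0
  0 4 0 0
  0 0 0 0
  0 0 0 0
  0 0 0 0
After step 4: ants at (1,1),(0,1)
  0 3 0 0
  0 5 0 0
  0 0 0 0
  0 0 0 0
  0 0 0 0
After step 5: ants at (0,1),(1,1)
  0 4 0 0
  0 6 0 0
  0 0 0 0
  0 0 0 0
  0 0 0 0

0 4 0 0
0 6 0 0
0 0 0 0
0 0 0 0
0 0 0 0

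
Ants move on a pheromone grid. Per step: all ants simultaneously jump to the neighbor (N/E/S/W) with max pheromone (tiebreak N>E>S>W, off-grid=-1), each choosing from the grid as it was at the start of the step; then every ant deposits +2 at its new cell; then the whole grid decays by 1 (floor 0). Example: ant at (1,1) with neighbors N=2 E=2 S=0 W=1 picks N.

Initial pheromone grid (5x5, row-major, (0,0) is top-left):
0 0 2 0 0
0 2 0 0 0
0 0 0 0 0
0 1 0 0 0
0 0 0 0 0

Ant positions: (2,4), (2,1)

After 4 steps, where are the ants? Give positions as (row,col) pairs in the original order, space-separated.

Step 1: ant0:(2,4)->N->(1,4) | ant1:(2,1)->N->(1,1)
  grid max=3 at (1,1)
Step 2: ant0:(1,4)->N->(0,4) | ant1:(1,1)->N->(0,1)
  grid max=2 at (1,1)
Step 3: ant0:(0,4)->S->(1,4) | ant1:(0,1)->S->(1,1)
  grid max=3 at (1,1)
Step 4: ant0:(1,4)->N->(0,4) | ant1:(1,1)->N->(0,1)
  grid max=2 at (1,1)

(0,4) (0,1)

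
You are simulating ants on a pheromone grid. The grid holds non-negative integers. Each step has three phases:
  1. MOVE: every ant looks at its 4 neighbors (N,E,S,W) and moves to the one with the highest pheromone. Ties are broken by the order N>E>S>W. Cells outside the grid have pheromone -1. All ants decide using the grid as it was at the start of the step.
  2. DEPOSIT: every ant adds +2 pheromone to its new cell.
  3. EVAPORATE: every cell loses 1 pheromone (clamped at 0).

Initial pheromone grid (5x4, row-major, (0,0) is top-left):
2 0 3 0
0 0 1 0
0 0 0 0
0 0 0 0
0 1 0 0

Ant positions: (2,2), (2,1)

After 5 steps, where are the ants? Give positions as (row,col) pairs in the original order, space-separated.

Step 1: ant0:(2,2)->N->(1,2) | ant1:(2,1)->N->(1,1)
  grid max=2 at (0,2)
Step 2: ant0:(1,2)->N->(0,2) | ant1:(1,1)->E->(1,2)
  grid max=3 at (0,2)
Step 3: ant0:(0,2)->S->(1,2) | ant1:(1,2)->N->(0,2)
  grid max=4 at (0,2)
Step 4: ant0:(1,2)->N->(0,2) | ant1:(0,2)->S->(1,2)
  grid max=5 at (0,2)
Step 5: ant0:(0,2)->S->(1,2) | ant1:(1,2)->N->(0,2)
  grid max=6 at (0,2)

(1,2) (0,2)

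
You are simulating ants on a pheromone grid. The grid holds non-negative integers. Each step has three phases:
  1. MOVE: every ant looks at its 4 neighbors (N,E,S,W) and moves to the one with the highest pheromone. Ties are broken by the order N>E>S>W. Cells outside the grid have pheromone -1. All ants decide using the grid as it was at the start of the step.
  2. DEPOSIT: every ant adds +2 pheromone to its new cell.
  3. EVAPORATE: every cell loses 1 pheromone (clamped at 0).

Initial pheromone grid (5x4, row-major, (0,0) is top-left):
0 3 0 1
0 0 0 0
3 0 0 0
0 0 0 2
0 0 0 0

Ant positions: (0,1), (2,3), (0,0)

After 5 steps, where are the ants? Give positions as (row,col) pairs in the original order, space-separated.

Step 1: ant0:(0,1)->E->(0,2) | ant1:(2,3)->S->(3,3) | ant2:(0,0)->E->(0,1)
  grid max=4 at (0,1)
Step 2: ant0:(0,2)->W->(0,1) | ant1:(3,3)->N->(2,3) | ant2:(0,1)->E->(0,2)
  grid max=5 at (0,1)
Step 3: ant0:(0,1)->E->(0,2) | ant1:(2,3)->S->(3,3) | ant2:(0,2)->W->(0,1)
  grid max=6 at (0,1)
Step 4: ant0:(0,2)->W->(0,1) | ant1:(3,3)->N->(2,3) | ant2:(0,1)->E->(0,2)
  grid max=7 at (0,1)
Step 5: ant0:(0,1)->E->(0,2) | ant1:(2,3)->S->(3,3) | ant2:(0,2)->W->(0,1)
  grid max=8 at (0,1)

(0,2) (3,3) (0,1)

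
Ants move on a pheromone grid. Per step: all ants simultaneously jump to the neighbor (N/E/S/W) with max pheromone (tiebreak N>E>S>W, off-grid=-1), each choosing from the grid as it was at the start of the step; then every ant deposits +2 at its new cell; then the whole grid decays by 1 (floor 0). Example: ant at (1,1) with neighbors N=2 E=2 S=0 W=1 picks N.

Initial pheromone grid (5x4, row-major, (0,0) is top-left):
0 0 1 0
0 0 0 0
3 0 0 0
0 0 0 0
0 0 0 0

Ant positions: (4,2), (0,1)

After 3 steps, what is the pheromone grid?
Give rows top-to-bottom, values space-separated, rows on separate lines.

After step 1: ants at (3,2),(0,2)
  0 0 2 0
  0 0 0 0
  2 0 0 0
  0 0 1 0
  0 0 0 0
After step 2: ants at (2,2),(0,3)
  0 0 1 1
  0 0 0 0
  1 0 1 0
  0 0 0 0
  0 0 0 0
After step 3: ants at (1,2),(0,2)
  0 0 2 0
  0 0 1 0
  0 0 0 0
  0 0 0 0
  0 0 0 0

0 0 2 0
0 0 1 0
0 0 0 0
0 0 0 0
0 0 0 0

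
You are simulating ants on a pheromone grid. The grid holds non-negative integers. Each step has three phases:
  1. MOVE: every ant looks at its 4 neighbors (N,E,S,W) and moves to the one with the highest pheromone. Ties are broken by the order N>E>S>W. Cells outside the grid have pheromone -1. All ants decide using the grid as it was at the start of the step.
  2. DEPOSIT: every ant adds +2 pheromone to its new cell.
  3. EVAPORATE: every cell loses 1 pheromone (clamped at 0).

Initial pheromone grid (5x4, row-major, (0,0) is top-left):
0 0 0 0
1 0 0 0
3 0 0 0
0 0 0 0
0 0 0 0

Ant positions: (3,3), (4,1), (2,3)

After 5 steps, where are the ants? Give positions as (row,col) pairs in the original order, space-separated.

Step 1: ant0:(3,3)->N->(2,3) | ant1:(4,1)->N->(3,1) | ant2:(2,3)->N->(1,3)
  grid max=2 at (2,0)
Step 2: ant0:(2,3)->N->(1,3) | ant1:(3,1)->N->(2,1) | ant2:(1,3)->S->(2,3)
  grid max=2 at (1,3)
Step 3: ant0:(1,3)->S->(2,3) | ant1:(2,1)->W->(2,0) | ant2:(2,3)->N->(1,3)
  grid max=3 at (1,3)
Step 4: ant0:(2,3)->N->(1,3) | ant1:(2,0)->N->(1,0) | ant2:(1,3)->S->(2,3)
  grid max=4 at (1,3)
Step 5: ant0:(1,3)->S->(2,3) | ant1:(1,0)->S->(2,0) | ant2:(2,3)->N->(1,3)
  grid max=5 at (1,3)

(2,3) (2,0) (1,3)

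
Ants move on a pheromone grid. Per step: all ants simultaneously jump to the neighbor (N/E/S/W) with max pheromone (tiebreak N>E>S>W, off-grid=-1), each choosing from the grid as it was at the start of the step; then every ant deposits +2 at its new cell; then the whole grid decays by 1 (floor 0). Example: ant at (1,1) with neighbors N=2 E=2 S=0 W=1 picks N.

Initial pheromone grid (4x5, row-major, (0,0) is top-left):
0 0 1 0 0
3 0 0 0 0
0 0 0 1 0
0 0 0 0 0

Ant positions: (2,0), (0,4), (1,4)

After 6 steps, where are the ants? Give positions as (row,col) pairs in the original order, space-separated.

Step 1: ant0:(2,0)->N->(1,0) | ant1:(0,4)->S->(1,4) | ant2:(1,4)->N->(0,4)
  grid max=4 at (1,0)
Step 2: ant0:(1,0)->N->(0,0) | ant1:(1,4)->N->(0,4) | ant2:(0,4)->S->(1,4)
  grid max=3 at (1,0)
Step 3: ant0:(0,0)->S->(1,0) | ant1:(0,4)->S->(1,4) | ant2:(1,4)->N->(0,4)
  grid max=4 at (1,0)
Step 4: ant0:(1,0)->N->(0,0) | ant1:(1,4)->N->(0,4) | ant2:(0,4)->S->(1,4)
  grid max=4 at (0,4)
Step 5: ant0:(0,0)->S->(1,0) | ant1:(0,4)->S->(1,4) | ant2:(1,4)->N->(0,4)
  grid max=5 at (0,4)
Step 6: ant0:(1,0)->N->(0,0) | ant1:(1,4)->N->(0,4) | ant2:(0,4)->S->(1,4)
  grid max=6 at (0,4)

(0,0) (0,4) (1,4)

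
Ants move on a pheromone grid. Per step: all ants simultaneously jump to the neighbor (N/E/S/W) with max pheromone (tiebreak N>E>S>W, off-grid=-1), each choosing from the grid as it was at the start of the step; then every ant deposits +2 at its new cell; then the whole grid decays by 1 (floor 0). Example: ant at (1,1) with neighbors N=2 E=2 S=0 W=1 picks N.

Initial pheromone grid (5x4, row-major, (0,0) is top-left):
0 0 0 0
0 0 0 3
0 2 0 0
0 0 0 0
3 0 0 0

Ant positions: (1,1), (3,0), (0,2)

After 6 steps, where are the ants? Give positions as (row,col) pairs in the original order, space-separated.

Step 1: ant0:(1,1)->S->(2,1) | ant1:(3,0)->S->(4,0) | ant2:(0,2)->E->(0,3)
  grid max=4 at (4,0)
Step 2: ant0:(2,1)->N->(1,1) | ant1:(4,0)->N->(3,0) | ant2:(0,3)->S->(1,3)
  grid max=3 at (1,3)
Step 3: ant0:(1,1)->S->(2,1) | ant1:(3,0)->S->(4,0) | ant2:(1,3)->N->(0,3)
  grid max=4 at (4,0)
Step 4: ant0:(2,1)->N->(1,1) | ant1:(4,0)->N->(3,0) | ant2:(0,3)->S->(1,3)
  grid max=3 at (1,3)
Step 5: ant0:(1,1)->S->(2,1) | ant1:(3,0)->S->(4,0) | ant2:(1,3)->N->(0,3)
  grid max=4 at (4,0)
Step 6: ant0:(2,1)->N->(1,1) | ant1:(4,0)->N->(3,0) | ant2:(0,3)->S->(1,3)
  grid max=3 at (1,3)

(1,1) (3,0) (1,3)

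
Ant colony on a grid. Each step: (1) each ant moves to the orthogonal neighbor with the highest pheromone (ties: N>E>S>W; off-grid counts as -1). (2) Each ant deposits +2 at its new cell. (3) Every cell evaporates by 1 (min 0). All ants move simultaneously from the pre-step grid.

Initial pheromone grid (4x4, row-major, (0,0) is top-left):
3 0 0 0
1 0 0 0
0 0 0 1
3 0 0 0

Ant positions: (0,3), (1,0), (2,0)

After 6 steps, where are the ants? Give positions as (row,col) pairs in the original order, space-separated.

Step 1: ant0:(0,3)->S->(1,3) | ant1:(1,0)->N->(0,0) | ant2:(2,0)->S->(3,0)
  grid max=4 at (0,0)
Step 2: ant0:(1,3)->N->(0,3) | ant1:(0,0)->E->(0,1) | ant2:(3,0)->N->(2,0)
  grid max=3 at (0,0)
Step 3: ant0:(0,3)->S->(1,3) | ant1:(0,1)->W->(0,0) | ant2:(2,0)->S->(3,0)
  grid max=4 at (0,0)
Step 4: ant0:(1,3)->N->(0,3) | ant1:(0,0)->E->(0,1) | ant2:(3,0)->N->(2,0)
  grid max=3 at (0,0)
Step 5: ant0:(0,3)->S->(1,3) | ant1:(0,1)->W->(0,0) | ant2:(2,0)->S->(3,0)
  grid max=4 at (0,0)
Step 6: ant0:(1,3)->N->(0,3) | ant1:(0,0)->E->(0,1) | ant2:(3,0)->N->(2,0)
  grid max=3 at (0,0)

(0,3) (0,1) (2,0)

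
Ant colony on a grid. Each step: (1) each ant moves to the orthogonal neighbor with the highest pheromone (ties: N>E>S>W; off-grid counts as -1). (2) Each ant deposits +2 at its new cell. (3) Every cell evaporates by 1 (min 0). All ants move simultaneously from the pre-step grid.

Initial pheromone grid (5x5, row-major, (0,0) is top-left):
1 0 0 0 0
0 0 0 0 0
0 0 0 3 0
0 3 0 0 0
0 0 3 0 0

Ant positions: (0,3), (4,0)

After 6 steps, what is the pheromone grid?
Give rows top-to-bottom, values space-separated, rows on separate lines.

After step 1: ants at (0,4),(3,0)
  0 0 0 0 1
  0 0 0 0 0
  0 0 0 2 0
  1 2 0 0 0
  0 0 2 0 0
After step 2: ants at (1,4),(3,1)
  0 0 0 0 0
  0 0 0 0 1
  0 0 0 1 0
  0 3 0 0 0
  0 0 1 0 0
After step 3: ants at (0,4),(2,1)
  0 0 0 0 1
  0 0 0 0 0
  0 1 0 0 0
  0 2 0 0 0
  0 0 0 0 0
After step 4: ants at (1,4),(3,1)
  0 0 0 0 0
  0 0 0 0 1
  0 0 0 0 0
  0 3 0 0 0
  0 0 0 0 0
After step 5: ants at (0,4),(2,1)
  0 0 0 0 1
  0 0 0 0 0
  0 1 0 0 0
  0 2 0 0 0
  0 0 0 0 0
After step 6: ants at (1,4),(3,1)
  0 0 0 0 0
  0 0 0 0 1
  0 0 0 0 0
  0 3 0 0 0
  0 0 0 0 0

0 0 0 0 0
0 0 0 0 1
0 0 0 0 0
0 3 0 0 0
0 0 0 0 0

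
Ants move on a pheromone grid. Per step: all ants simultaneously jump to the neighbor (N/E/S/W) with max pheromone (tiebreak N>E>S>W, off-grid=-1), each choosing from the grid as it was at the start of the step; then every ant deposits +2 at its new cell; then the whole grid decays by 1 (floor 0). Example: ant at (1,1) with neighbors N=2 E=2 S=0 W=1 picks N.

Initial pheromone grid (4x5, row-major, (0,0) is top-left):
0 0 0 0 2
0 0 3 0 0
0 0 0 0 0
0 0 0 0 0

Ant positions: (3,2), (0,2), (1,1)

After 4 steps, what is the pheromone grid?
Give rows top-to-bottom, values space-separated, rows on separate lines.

After step 1: ants at (2,2),(1,2),(1,2)
  0 0 0 0 1
  0 0 6 0 0
  0 0 1 0 0
  0 0 0 0 0
After step 2: ants at (1,2),(2,2),(2,2)
  0 0 0 0 0
  0 0 7 0 0
  0 0 4 0 0
  0 0 0 0 0
After step 3: ants at (2,2),(1,2),(1,2)
  0 0 0 0 0
  0 0 10 0 0
  0 0 5 0 0
  0 0 0 0 0
After step 4: ants at (1,2),(2,2),(2,2)
  0 0 0 0 0
  0 0 11 0 0
  0 0 8 0 0
  0 0 0 0 0

0 0 0 0 0
0 0 11 0 0
0 0 8 0 0
0 0 0 0 0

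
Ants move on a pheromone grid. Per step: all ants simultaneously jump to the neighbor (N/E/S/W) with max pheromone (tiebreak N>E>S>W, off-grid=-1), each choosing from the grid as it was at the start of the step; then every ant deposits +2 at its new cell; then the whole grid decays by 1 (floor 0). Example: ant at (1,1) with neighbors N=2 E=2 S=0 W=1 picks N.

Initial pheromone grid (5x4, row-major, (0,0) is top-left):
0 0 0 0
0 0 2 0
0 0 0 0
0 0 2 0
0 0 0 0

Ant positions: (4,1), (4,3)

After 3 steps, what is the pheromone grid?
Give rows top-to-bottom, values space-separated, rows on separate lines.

After step 1: ants at (3,1),(3,3)
  0 0 0 0
  0 0 1 0
  0 0 0 0
  0 1 1 1
  0 0 0 0
After step 2: ants at (3,2),(3,2)
  0 0 0 0
  0 0 0 0
  0 0 0 0
  0 0 4 0
  0 0 0 0
After step 3: ants at (2,2),(2,2)
  0 0 0 0
  0 0 0 0
  0 0 3 0
  0 0 3 0
  0 0 0 0

0 0 0 0
0 0 0 0
0 0 3 0
0 0 3 0
0 0 0 0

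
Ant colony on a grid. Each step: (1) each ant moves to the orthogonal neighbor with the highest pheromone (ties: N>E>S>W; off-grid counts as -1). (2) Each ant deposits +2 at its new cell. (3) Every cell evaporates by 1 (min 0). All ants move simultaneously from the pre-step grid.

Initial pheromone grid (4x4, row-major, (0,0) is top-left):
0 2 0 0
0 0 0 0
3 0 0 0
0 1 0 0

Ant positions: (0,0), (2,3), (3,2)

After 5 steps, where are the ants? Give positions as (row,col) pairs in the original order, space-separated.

Step 1: ant0:(0,0)->E->(0,1) | ant1:(2,3)->N->(1,3) | ant2:(3,2)->W->(3,1)
  grid max=3 at (0,1)
Step 2: ant0:(0,1)->E->(0,2) | ant1:(1,3)->N->(0,3) | ant2:(3,1)->N->(2,1)
  grid max=2 at (0,1)
Step 3: ant0:(0,2)->W->(0,1) | ant1:(0,3)->W->(0,2) | ant2:(2,1)->S->(3,1)
  grid max=3 at (0,1)
Step 4: ant0:(0,1)->E->(0,2) | ant1:(0,2)->W->(0,1) | ant2:(3,1)->N->(2,1)
  grid max=4 at (0,1)
Step 5: ant0:(0,2)->W->(0,1) | ant1:(0,1)->E->(0,2) | ant2:(2,1)->S->(3,1)
  grid max=5 at (0,1)

(0,1) (0,2) (3,1)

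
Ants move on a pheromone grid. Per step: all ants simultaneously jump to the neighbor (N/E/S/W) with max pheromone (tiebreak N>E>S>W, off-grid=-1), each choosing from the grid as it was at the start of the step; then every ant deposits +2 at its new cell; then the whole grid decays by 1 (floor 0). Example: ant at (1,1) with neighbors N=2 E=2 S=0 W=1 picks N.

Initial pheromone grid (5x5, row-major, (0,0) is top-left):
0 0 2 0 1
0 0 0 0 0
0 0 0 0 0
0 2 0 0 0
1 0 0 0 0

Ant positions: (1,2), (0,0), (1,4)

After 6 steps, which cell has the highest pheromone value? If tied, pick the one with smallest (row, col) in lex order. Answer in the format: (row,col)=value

Answer: (0,2)=8

Derivation:
Step 1: ant0:(1,2)->N->(0,2) | ant1:(0,0)->E->(0,1) | ant2:(1,4)->N->(0,4)
  grid max=3 at (0,2)
Step 2: ant0:(0,2)->W->(0,1) | ant1:(0,1)->E->(0,2) | ant2:(0,4)->S->(1,4)
  grid max=4 at (0,2)
Step 3: ant0:(0,1)->E->(0,2) | ant1:(0,2)->W->(0,1) | ant2:(1,4)->N->(0,4)
  grid max=5 at (0,2)
Step 4: ant0:(0,2)->W->(0,1) | ant1:(0,1)->E->(0,2) | ant2:(0,4)->S->(1,4)
  grid max=6 at (0,2)
Step 5: ant0:(0,1)->E->(0,2) | ant1:(0,2)->W->(0,1) | ant2:(1,4)->N->(0,4)
  grid max=7 at (0,2)
Step 6: ant0:(0,2)->W->(0,1) | ant1:(0,1)->E->(0,2) | ant2:(0,4)->S->(1,4)
  grid max=8 at (0,2)
Final grid:
  0 6 8 0 1
  0 0 0 0 1
  0 0 0 0 0
  0 0 0 0 0
  0 0 0 0 0
Max pheromone 8 at (0,2)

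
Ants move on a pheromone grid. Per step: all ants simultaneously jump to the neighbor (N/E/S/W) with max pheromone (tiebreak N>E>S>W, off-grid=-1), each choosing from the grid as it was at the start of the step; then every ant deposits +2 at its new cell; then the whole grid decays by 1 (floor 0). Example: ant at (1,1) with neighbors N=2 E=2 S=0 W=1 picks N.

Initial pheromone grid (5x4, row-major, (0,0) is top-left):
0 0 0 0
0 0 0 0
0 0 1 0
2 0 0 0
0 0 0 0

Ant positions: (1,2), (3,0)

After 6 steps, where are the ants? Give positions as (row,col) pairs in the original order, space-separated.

Step 1: ant0:(1,2)->S->(2,2) | ant1:(3,0)->N->(2,0)
  grid max=2 at (2,2)
Step 2: ant0:(2,2)->N->(1,2) | ant1:(2,0)->S->(3,0)
  grid max=2 at (3,0)
Step 3: ant0:(1,2)->S->(2,2) | ant1:(3,0)->N->(2,0)
  grid max=2 at (2,2)
Step 4: ant0:(2,2)->N->(1,2) | ant1:(2,0)->S->(3,0)
  grid max=2 at (3,0)
Step 5: ant0:(1,2)->S->(2,2) | ant1:(3,0)->N->(2,0)
  grid max=2 at (2,2)
Step 6: ant0:(2,2)->N->(1,2) | ant1:(2,0)->S->(3,0)
  grid max=2 at (3,0)

(1,2) (3,0)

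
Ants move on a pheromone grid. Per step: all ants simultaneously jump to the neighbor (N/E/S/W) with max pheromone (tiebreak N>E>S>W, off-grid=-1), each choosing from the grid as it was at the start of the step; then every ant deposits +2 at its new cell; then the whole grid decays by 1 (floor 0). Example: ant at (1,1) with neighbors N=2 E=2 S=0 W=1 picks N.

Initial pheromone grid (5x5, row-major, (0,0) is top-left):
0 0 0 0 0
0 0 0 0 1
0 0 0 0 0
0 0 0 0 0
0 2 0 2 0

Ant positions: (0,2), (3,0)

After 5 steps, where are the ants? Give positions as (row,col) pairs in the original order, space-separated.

Step 1: ant0:(0,2)->E->(0,3) | ant1:(3,0)->N->(2,0)
  grid max=1 at (0,3)
Step 2: ant0:(0,3)->E->(0,4) | ant1:(2,0)->N->(1,0)
  grid max=1 at (0,4)
Step 3: ant0:(0,4)->S->(1,4) | ant1:(1,0)->N->(0,0)
  grid max=1 at (0,0)
Step 4: ant0:(1,4)->N->(0,4) | ant1:(0,0)->E->(0,1)
  grid max=1 at (0,1)
Step 5: ant0:(0,4)->S->(1,4) | ant1:(0,1)->E->(0,2)
  grid max=1 at (0,2)

(1,4) (0,2)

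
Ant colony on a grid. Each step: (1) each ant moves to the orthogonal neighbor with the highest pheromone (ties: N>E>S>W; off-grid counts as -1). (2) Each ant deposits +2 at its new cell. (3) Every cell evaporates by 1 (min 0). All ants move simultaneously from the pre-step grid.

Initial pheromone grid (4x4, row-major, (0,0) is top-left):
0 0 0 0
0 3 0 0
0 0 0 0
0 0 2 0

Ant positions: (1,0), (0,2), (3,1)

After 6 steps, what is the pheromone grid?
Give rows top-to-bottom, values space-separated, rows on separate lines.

After step 1: ants at (1,1),(0,3),(3,2)
  0 0 0 1
  0 4 0 0
  0 0 0 0
  0 0 3 0
After step 2: ants at (0,1),(1,3),(2,2)
  0 1 0 0
  0 3 0 1
  0 0 1 0
  0 0 2 0
After step 3: ants at (1,1),(0,3),(3,2)
  0 0 0 1
  0 4 0 0
  0 0 0 0
  0 0 3 0
After step 4: ants at (0,1),(1,3),(2,2)
  0 1 0 0
  0 3 0 1
  0 0 1 0
  0 0 2 0
After step 5: ants at (1,1),(0,3),(3,2)
  0 0 0 1
  0 4 0 0
  0 0 0 0
  0 0 3 0
After step 6: ants at (0,1),(1,3),(2,2)
  0 1 0 0
  0 3 0 1
  0 0 1 0
  0 0 2 0

0 1 0 0
0 3 0 1
0 0 1 0
0 0 2 0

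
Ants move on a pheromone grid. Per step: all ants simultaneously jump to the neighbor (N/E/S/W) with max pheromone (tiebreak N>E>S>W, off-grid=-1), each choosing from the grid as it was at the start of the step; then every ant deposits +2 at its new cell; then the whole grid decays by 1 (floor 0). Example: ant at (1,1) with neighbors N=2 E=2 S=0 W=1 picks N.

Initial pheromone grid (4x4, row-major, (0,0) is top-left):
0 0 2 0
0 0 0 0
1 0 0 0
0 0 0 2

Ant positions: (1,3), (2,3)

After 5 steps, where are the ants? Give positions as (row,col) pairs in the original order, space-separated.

Step 1: ant0:(1,3)->N->(0,3) | ant1:(2,3)->S->(3,3)
  grid max=3 at (3,3)
Step 2: ant0:(0,3)->W->(0,2) | ant1:(3,3)->N->(2,3)
  grid max=2 at (0,2)
Step 3: ant0:(0,2)->E->(0,3) | ant1:(2,3)->S->(3,3)
  grid max=3 at (3,3)
Step 4: ant0:(0,3)->W->(0,2) | ant1:(3,3)->N->(2,3)
  grid max=2 at (0,2)
Step 5: ant0:(0,2)->E->(0,3) | ant1:(2,3)->S->(3,3)
  grid max=3 at (3,3)

(0,3) (3,3)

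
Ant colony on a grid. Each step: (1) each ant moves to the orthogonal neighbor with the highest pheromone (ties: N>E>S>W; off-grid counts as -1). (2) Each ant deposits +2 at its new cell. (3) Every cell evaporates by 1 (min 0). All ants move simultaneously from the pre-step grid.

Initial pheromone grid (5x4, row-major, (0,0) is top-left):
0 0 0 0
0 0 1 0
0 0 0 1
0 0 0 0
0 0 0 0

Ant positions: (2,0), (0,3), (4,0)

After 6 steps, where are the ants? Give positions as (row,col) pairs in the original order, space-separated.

Step 1: ant0:(2,0)->N->(1,0) | ant1:(0,3)->S->(1,3) | ant2:(4,0)->N->(3,0)
  grid max=1 at (1,0)
Step 2: ant0:(1,0)->N->(0,0) | ant1:(1,3)->N->(0,3) | ant2:(3,0)->N->(2,0)
  grid max=1 at (0,0)
Step 3: ant0:(0,0)->E->(0,1) | ant1:(0,3)->S->(1,3) | ant2:(2,0)->N->(1,0)
  grid max=1 at (0,1)
Step 4: ant0:(0,1)->E->(0,2) | ant1:(1,3)->N->(0,3) | ant2:(1,0)->N->(0,0)
  grid max=1 at (0,0)
Step 5: ant0:(0,2)->E->(0,3) | ant1:(0,3)->W->(0,2) | ant2:(0,0)->E->(0,1)
  grid max=2 at (0,2)
Step 6: ant0:(0,3)->W->(0,2) | ant1:(0,2)->E->(0,3) | ant2:(0,1)->E->(0,2)
  grid max=5 at (0,2)

(0,2) (0,3) (0,2)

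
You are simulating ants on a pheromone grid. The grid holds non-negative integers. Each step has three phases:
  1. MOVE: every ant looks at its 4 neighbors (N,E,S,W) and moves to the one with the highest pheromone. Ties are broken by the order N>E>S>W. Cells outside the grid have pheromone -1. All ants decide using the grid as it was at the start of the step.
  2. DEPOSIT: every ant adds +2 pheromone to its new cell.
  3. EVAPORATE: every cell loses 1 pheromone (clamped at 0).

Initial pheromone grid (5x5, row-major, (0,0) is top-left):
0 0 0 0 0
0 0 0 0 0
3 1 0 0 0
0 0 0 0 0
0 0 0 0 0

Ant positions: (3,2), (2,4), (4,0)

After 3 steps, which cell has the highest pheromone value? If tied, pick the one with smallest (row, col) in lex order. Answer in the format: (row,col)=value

Step 1: ant0:(3,2)->N->(2,2) | ant1:(2,4)->N->(1,4) | ant2:(4,0)->N->(3,0)
  grid max=2 at (2,0)
Step 2: ant0:(2,2)->N->(1,2) | ant1:(1,4)->N->(0,4) | ant2:(3,0)->N->(2,0)
  grid max=3 at (2,0)
Step 3: ant0:(1,2)->N->(0,2) | ant1:(0,4)->S->(1,4) | ant2:(2,0)->N->(1,0)
  grid max=2 at (2,0)
Final grid:
  0 0 1 0 0
  1 0 0 0 1
  2 0 0 0 0
  0 0 0 0 0
  0 0 0 0 0
Max pheromone 2 at (2,0)

Answer: (2,0)=2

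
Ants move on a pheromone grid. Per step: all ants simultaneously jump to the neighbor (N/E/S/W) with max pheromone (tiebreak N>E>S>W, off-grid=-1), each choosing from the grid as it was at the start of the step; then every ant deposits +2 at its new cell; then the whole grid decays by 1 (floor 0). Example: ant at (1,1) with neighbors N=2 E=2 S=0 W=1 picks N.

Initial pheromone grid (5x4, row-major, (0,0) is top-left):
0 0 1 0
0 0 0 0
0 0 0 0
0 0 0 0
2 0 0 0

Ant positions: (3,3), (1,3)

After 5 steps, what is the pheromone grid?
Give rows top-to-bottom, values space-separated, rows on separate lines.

After step 1: ants at (2,3),(0,3)
  0 0 0 1
  0 0 0 0
  0 0 0 1
  0 0 0 0
  1 0 0 0
After step 2: ants at (1,3),(1,3)
  0 0 0 0
  0 0 0 3
  0 0 0 0
  0 0 0 0
  0 0 0 0
After step 3: ants at (0,3),(0,3)
  0 0 0 3
  0 0 0 2
  0 0 0 0
  0 0 0 0
  0 0 0 0
After step 4: ants at (1,3),(1,3)
  0 0 0 2
  0 0 0 5
  0 0 0 0
  0 0 0 0
  0 0 0 0
After step 5: ants at (0,3),(0,3)
  0 0 0 5
  0 0 0 4
  0 0 0 0
  0 0 0 0
  0 0 0 0

0 0 0 5
0 0 0 4
0 0 0 0
0 0 0 0
0 0 0 0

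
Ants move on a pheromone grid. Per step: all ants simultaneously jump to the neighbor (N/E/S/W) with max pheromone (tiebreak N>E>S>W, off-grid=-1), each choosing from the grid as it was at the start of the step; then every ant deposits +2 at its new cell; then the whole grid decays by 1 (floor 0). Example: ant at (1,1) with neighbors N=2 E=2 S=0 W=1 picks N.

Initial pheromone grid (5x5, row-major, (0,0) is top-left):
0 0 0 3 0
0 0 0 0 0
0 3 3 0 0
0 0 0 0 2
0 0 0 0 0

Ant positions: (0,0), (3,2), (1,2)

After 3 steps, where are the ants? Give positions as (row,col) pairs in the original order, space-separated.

Step 1: ant0:(0,0)->E->(0,1) | ant1:(3,2)->N->(2,2) | ant2:(1,2)->S->(2,2)
  grid max=6 at (2,2)
Step 2: ant0:(0,1)->E->(0,2) | ant1:(2,2)->W->(2,1) | ant2:(2,2)->W->(2,1)
  grid max=5 at (2,1)
Step 3: ant0:(0,2)->E->(0,3) | ant1:(2,1)->E->(2,2) | ant2:(2,1)->E->(2,2)
  grid max=8 at (2,2)

(0,3) (2,2) (2,2)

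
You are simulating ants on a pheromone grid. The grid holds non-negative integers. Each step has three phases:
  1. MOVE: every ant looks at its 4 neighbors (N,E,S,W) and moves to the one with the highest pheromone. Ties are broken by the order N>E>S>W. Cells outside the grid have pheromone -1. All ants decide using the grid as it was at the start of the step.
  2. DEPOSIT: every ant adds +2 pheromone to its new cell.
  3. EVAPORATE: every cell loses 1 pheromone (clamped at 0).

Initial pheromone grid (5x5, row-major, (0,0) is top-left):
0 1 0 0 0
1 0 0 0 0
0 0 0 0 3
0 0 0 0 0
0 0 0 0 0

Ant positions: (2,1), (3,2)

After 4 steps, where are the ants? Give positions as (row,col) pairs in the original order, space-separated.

Step 1: ant0:(2,1)->N->(1,1) | ant1:(3,2)->N->(2,2)
  grid max=2 at (2,4)
Step 2: ant0:(1,1)->N->(0,1) | ant1:(2,2)->N->(1,2)
  grid max=1 at (0,1)
Step 3: ant0:(0,1)->E->(0,2) | ant1:(1,2)->N->(0,2)
  grid max=3 at (0,2)
Step 4: ant0:(0,2)->E->(0,3) | ant1:(0,2)->E->(0,3)
  grid max=3 at (0,3)

(0,3) (0,3)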